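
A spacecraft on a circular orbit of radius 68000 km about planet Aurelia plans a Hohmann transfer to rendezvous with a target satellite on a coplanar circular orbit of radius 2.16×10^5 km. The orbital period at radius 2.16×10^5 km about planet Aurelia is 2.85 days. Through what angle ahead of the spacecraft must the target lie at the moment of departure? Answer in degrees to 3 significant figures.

φ = 84.1°

From Kepler's third law T² = 4π²r³/μ at r = 2.16×10^5 km, T = 2.85 days = 2.85 × 86400 s = 2.4624×10^5 s: μ = 4π²r³/T² = 6.56151×10^6 km³/s².
Transfer-ellipse semi-major axis a_t = (r₁ + r₂)/2 = (68000 + 2.160×10^5)/2 = 1.420×10^5 km.
Transfer time t = π√(a_t³/μ) = 65626.7 s.
Target angular speed ω₂ = √(μ/r₂³) = 2.55165×10^-5 rad/s.
Angle swept by the target during transfer: ω₂·t = 1.67456 rad = 95.945°.
The spacecraft traverses 180° on the transfer ellipse, so the target must lead by 180° − 95.945° = 84.1°.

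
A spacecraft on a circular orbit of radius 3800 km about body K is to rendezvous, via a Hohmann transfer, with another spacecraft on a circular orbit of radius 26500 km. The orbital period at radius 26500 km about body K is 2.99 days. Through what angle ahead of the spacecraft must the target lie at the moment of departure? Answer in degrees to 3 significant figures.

φ = 102°

From Kepler's third law T² = 4π²r³/μ at r = 26500 km, T = 2.99 days = 2.99 × 86400 s = 2.58336×10^5 s: μ = 4π²r³/T² = 11008.5 km³/s².
The Hohmann ellipse has a_t = (r₁ + r₂)/2 = 15150 km.
The half-period of the transfer ellipse is t = π√(a_t³/μ) = 55830 s.
Target angular speed ω₂ = √(μ/r₂³) = 2.432×10^-5 rad/s.
Angle swept by the target during transfer: ω₂·t = 1.358 rad = 77.81°.
Arrival is 180° from departure on the ellipse, so φ = 180° − 77.81° = 102°.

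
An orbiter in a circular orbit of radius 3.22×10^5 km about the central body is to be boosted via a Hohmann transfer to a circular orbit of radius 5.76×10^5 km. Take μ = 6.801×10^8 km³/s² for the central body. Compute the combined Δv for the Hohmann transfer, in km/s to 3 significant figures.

Δv = 11.4 km/s

Semi-major axis of the transfer orbit: a_t = (3.220×10^5 + 5.760×10^5)/2 = 4.490×10^5 km.
Circular speed at r₁: v₁ = √(μ/r₁) = √(6.801×10^8/3.220×10^5) = 45.958 km/s.
On the transfer ellipse at r₁, v² = μ(2/r − 1/a) gives v_p = √[μ(2/r₁ − 1/a_t)] = 52.053 km/s.
First burn Δv₁ = |v_p − v₁| = 6.095 km/s.
Circular speed at r₂: v₂ = √(μ/r₂) = 34.362 km/s.
Transfer-orbit speed at r₂: v_a = √[μ(2/r₂ − 1/a_t)] = 29.099 km/s.
Second burn Δv₂ = |v₂ − v_a| = 5.263 km/s.
Total Δv = Δv₁ + Δv₂ = 11.36 km/s.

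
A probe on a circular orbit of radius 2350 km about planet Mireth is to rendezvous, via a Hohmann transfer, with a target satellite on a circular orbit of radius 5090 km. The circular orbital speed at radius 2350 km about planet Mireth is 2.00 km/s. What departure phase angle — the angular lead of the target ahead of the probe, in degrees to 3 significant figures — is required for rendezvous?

From the circular-orbit relation v² = μ/r at r = 2350 km: μ = v²r = (2.00)² × 2350 = 9400.00 km³/s².
Semi-major axis of the transfer orbit: a_t = (2350 + 5090)/2 = 3720 km.
The half-period of the transfer ellipse is t = π√(a_t³/μ) = 7352 s.
The target's mean motion on its circular orbit is ω₂ = √(μ/r₂³) = 2.670×10^-4 rad/s.
Angle swept by the target during transfer: ω₂·t = 1.963 rad = 112.5°.
Arrival is 180° from departure on the ellipse, so φ = 180° − 112.5° = 67.5°.

φ = 67.5°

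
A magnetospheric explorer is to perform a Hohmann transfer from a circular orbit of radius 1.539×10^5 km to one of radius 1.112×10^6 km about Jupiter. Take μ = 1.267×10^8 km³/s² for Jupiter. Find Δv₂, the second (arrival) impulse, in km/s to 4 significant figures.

Δv₂ = 5.411 km/s

The Hohmann ellipse has a_t = (r₁ + r₂)/2 = 6.3295×10^5 km.
Circular speed at r = 1.112×10^6 km: v_c = √(μ/r) = 10.6742 km/s.
Vis-viva on the transfer ellipse at r = 1.112×10^6 km gives v_t = √[μ(2/r − 1/a_t)] = 5.26345 km/s.
Δv₂ = |v_t − v_c| = |5.26345 − 10.6742| = 5.411 km/s.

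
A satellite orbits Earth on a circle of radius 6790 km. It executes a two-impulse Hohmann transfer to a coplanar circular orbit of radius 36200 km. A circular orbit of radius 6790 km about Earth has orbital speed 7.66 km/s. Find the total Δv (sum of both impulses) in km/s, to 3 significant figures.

From the circular-orbit relation v² = μ/r at r = 6790 km: μ = v²r = (7.66)² × 6790 = 3.98407×10^5 km³/s².
The Hohmann ellipse has a_t = (r₁ + r₂)/2 = 21495 km.
Circular speed at r₁: v₁ = √(μ/r₁) = √(3.98407×10^5/6790) = 7.660 km/s.
Transfer-orbit speed at r₁ (vis-viva equation): v_p = √[μ(2/r₁ − 1/a_t)] = 9.941 km/s.
First burn Δv₁ = |v_p − v₁| = 2.281 km/s.
Circular speed at r₂: v₂ = √(μ/r₂) = 3.3175 km/s.
Transfer-orbit speed at r₂: v_a = √[μ(2/r₂ − 1/a_t)] = 1.8646 km/s.
Second burn Δv₂ = |v₂ − v_a| = 1.453 km/s.
Δv = Δv₁ + Δv₂ = 2.281 + 1.453 = 3.734 km/s.

Δv = 3.73 km/s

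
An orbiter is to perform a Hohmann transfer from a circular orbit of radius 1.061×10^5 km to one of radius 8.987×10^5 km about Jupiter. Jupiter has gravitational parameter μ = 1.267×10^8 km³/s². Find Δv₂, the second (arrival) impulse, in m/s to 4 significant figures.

Transfer-ellipse semi-major axis a_t = (r₁ + r₂)/2 = (1.061×10^5 + 8.987×10^5)/2 = 5.024×10^5 km.
On the circular orbit at r = 8.987×10^5 km, v_c = √(μ/r) = 11.8736 km/s.
Transfer-orbit speed at the same r (vis-viva, a = a_t): v_t = √[μ(2/r − 1/a_t)] = 5.45650 km/s.
Δv₂ = |v_t − v_c| = |5.45650 − 11.8736| = 6.417 km/s.

Δv₂ = 6417 m/s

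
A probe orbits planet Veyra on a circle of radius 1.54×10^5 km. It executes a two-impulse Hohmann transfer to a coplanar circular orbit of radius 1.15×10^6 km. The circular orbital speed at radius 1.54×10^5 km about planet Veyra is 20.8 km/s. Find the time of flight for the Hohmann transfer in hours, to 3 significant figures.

From the circular-orbit relation v² = μ/r at r = 1.54×10^5 km: μ = v²r = (20.8)² × 1.54×10^5 = 6.66266×10^7 km³/s².
Semi-major axis of the transfer orbit: a_t = (1.540×10^5 + 1.150×10^6)/2 = 6.520×10^5 km.
Transfer time t = π√(a_t³/μ) = π√((6.520×10^5)³ / 6.66266×10^7) = 2.026×10^5 s.
Converting: 2.026×10^5 s ÷ 3600 s/hour = 56.3 hours.

t = 56.3 hours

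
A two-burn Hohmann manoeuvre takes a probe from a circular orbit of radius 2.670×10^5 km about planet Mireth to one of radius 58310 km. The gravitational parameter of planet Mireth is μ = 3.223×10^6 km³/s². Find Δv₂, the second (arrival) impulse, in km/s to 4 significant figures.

Δv₂ = 2.091 km/s

The Hohmann ellipse has a_t = (r₁ + r₂)/2 = 1.62655×10^5 km.
Circular speed at r = 58310 km: v_c = √(μ/r) = 7.4346 km/s.
Transfer-orbit speed at the same r (vis-viva, a = a_t): v_t = √[μ(2/r − 1/a_t)] = 9.5253 km/s.
Δv₂ = |v_t − v_c| = |9.5253 − 7.4346| = 2.091 km/s.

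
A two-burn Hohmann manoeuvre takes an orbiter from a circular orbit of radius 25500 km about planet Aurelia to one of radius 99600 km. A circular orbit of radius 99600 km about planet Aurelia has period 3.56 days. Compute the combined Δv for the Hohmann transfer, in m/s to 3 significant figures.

From Kepler's third law T² = 4π²r³/μ at r = 99600 km, T = 3.56 days = 3.56 × 86400 s = 3.07584×10^5 s: μ = 4π²r³/T² = 4.12297×10^5 km³/s².
Semi-major axis of the transfer orbit: a_t = (25500 + 99600)/2 = 62550 km.
At r₁ the circular-orbit speed is v₁ = √(μ/r₁) = 4.021 km/s.
On the transfer ellipse at r₁, v² = μ(2/r − 1/a) gives v_p = √[μ(2/r₁ − 1/a_t)] = 5.074 km/s.
First burn Δv₁ = |v_p − v₁| = 1.0530 km/s.
At r₂, v₂ = √(μ/r₂) = 2.0345833 km/s.
Transfer-orbit speed at r₂: v_a = √[μ(2/r₂ − 1/a_t)] = 1.2990680 km/s.
Second burn Δv₂ = |v₂ − v_a| = 0.73552 km/s.
Δv = Δv₁ + Δv₂ = 1.0530 + 0.73552 = 1.789 km/s.

Δv = 1790 m/s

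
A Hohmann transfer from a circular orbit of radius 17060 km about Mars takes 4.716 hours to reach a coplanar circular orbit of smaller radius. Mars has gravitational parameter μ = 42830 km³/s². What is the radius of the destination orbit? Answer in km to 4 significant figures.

r₂ = 4489 km

Transfer time t = 4.716 hours = 16977.6 s, and t = π√(a_t³/μ).
So a_t = (μ t²/π²)^(1/3) = (42830 × (16977.6)² / π²)^(1/3) = 10774.6 km.
Since a_t = (r₁ + r₂)/2, r₂ = 2a_t − r₁ = 2×10774.6 − 17060 = 4489.2 km.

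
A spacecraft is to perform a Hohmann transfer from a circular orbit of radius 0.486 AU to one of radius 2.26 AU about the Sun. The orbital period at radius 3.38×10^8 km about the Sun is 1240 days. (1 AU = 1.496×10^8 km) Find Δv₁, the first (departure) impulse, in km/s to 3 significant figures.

From Kepler's third law T² = 4π²r³/μ at r = 3.38×10^8 km, T = 1240 days = 1240 × 86400 s = 1.07136×10^8 s: μ = 4π²r³/T² = 1.32813×10^11 km³/s².
In km: r₁ = 0.486 × 1.496×10^8 = 7.27056×10^7 km; r₂ = 2.26 × 1.496×10^8 = 3.38096×10^8 km.
The Hohmann ellipse has a_t = (r₁ + r₂)/2 = 2.054008×10^8 km.
Circular speed at r = 7.27056×10^7 km: v_c = √(μ/r) = 42.74 km/s.
Transfer-orbit speed at the same r (vis-viva, a = a_t): v_t = √[μ(2/r − 1/a_t)] = 54.83 km/s.
Δv₁ = |v_t − v_c| = |54.83 − 42.74| = 12.09 km/s.

Δv₁ = 12.1 km/s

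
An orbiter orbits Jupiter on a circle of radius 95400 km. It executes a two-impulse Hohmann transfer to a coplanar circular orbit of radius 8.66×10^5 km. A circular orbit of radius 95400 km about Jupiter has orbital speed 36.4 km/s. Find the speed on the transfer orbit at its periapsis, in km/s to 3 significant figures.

v = 48.9 km/s

From the circular-orbit relation v² = μ/r at r = 95400 km: μ = v²r = (36.4)² × 95400 = 1.26401×10^8 km³/s².
The Hohmann ellipse has a_t = (r₁ + r₂)/2 = 4.807×10^5 km.
The periapsis of the transfer ellipse is at r = 95400 km.
Vis-viva: v = √[μ(2/r − 1/a_t)] = √[1.26401×10^8 × (2/95400 − 1/4.807×10^5)] = 48.86 km/s.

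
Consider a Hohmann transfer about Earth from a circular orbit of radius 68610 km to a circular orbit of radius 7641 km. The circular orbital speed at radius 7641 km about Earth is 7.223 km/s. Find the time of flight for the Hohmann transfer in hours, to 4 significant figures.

t = 10.29 hours

From the circular-orbit relation v² = μ/r at r = 7641 km: μ = v²r = (7.223)² × 7641 = 3.98644×10^5 km³/s².
Semi-major axis of the transfer orbit: a_t = (68610 + 7641)/2 = 38125.5 km.
Half the transfer-orbit period gives t = π√(a_t³/μ) = 37040 s.
Converting: 37040 s ÷ 3600 s/hour = 10.29 hours.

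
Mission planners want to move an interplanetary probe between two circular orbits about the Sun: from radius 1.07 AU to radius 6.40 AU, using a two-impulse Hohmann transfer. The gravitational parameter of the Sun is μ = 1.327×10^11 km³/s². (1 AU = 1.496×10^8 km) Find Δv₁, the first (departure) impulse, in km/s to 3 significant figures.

Δv₁ = 8.90 km/s

In km: r₁ = 1.07 × 1.496×10^8 = 1.60072×10^8 km; r₂ = 6.40 × 1.496×10^8 = 9.5744×10^8 km.
The Hohmann ellipse has a_t = (r₁ + r₂)/2 = 5.58756×10^8 km.
On the circular orbit at r = 1.60072×10^8 km, v_c = √(μ/r) = 28.7924 km/s.
Transfer-orbit speed at the same r (vis-viva, a = a_t): v_t = √[μ(2/r − 1/a_t)] = 37.6897 km/s.
Δv₁ = |v_t − v_c| = |37.6897 − 28.7924| = 8.897 km/s.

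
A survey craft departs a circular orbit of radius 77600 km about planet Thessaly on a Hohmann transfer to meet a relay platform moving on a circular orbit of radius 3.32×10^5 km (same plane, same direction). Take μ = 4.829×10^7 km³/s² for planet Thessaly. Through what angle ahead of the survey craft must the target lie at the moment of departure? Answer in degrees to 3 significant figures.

φ = 92.8°

Semi-major axis of the transfer orbit: a_t = (77600 + 3.320×10^5)/2 = 2.048×10^5 km.
Transfer time t = π√(a_t³/μ) = 41900 s.
The target's mean motion on its circular orbit is ω₂ = √(μ/r₂³) = 3.6326×10^-5 rad/s.
Angle swept by the target during transfer: ω₂·t = 1.5221 rad = 87.21°.
The survey craft traverses 180° on the transfer ellipse, so the target must lead by 180° − 87.21° = 92.8°.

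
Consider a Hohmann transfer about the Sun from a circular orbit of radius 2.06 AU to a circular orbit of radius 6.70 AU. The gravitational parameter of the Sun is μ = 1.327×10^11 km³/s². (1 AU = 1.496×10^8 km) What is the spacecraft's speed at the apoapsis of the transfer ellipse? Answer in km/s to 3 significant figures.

In km: r₁ = 2.06 × 1.496×10^8 = 3.08176×10^8 km; r₂ = 6.70 × 1.496×10^8 = 1.00232×10^9 km.
Transfer-ellipse semi-major axis a_t = (r₁ + r₂)/2 = (3.08176×10^8 + 1.00232×10^9)/2 = 6.55248×10^8 km.
The apoapsis of the transfer ellipse is at r = 1.00232×10^9 km.
Vis-viva: v = √[μ(2/r − 1/a_t)] = √[1.327×10^11 × (2/1.00232×10^9 − 1/6.55248×10^8)] = 7.891 km/s.

v = 7.89 km/s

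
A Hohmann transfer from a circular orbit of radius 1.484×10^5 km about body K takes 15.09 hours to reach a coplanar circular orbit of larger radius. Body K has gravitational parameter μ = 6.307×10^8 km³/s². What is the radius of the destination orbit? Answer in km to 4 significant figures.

Transfer time t = 15.09 hours = 54324 s, and t = π√(a_t³/μ).
So a_t = (μ t²/π²)^(1/3) = (6.307×10^8 × (54324)² / π²)^(1/3) = 5.7346×10^5 km.
Since a_t = (r₁ + r₂)/2, r₂ = 2a_t − r₁ = 2×5.7346×10^5 − 1.484×10^5 = 9.9852×10^5 km.

r₂ = 9.985×10^5 km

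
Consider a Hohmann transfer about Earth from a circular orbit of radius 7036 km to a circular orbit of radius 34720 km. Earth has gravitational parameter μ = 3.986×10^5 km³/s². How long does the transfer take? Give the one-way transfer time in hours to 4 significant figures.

The Hohmann ellipse has a_t = (r₁ + r₂)/2 = 20878 km.
By Kepler's third law the transfer-orbit period is T = 2π√(a_t³/μ), so t = T/2 = 15011 s.
Converting: 15011 s ÷ 3600 s/hour = 4.170 hours.

t = 4.170 hours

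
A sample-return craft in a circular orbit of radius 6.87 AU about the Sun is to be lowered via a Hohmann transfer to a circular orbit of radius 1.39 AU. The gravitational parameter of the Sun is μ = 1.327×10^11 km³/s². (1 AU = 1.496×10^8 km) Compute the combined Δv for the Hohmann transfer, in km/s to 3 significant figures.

In km: r₁ = 6.87 × 1.496×10^8 = 1.027752×10^9 km; r₂ = 1.39 × 1.496×10^8 = 2.07944×10^8 km.
Semi-major axis of the transfer orbit: a_t = (1.027752×10^9 + 2.07944×10^8)/2 = 6.17848×10^8 km.
Circular speed at r₁: v₁ = √(μ/r₁) = √(1.327×10^11/1.027752×10^9) = 11.363 km/s.
Transfer-orbit speed at r₁ (v² = μ(2/r − 1/a)): v_a = √[μ(2/r₁ − 1/a_t)] = 6.5921 km/s.
First burn Δv₁ = |v_a − v₁| = 4.771 km/s.
At r₂, v₂ = √(μ/r₂) = 25.262 km/s.
Transfer-orbit speed at r₂: v_p = √[μ(2/r₂ − 1/a_t)] = 32.581 km/s.
Second burn Δv₂ = |v₂ − v_p| = 7.319 km/s.
Δv = Δv₁ + Δv₂ = 4.771 + 7.319 = 12.09 km/s.

Δv = 12.1 km/s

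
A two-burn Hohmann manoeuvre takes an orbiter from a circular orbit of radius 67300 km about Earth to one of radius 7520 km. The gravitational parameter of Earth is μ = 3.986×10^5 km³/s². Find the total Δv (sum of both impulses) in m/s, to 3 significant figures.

Δv = 3830 m/s

Transfer-ellipse semi-major axis a_t = (r₁ + r₂)/2 = (67300 + 7520)/2 = 37410 km.
Circular speed at r₁: v₁ = √(μ/r₁) = √(3.986×10^5/67300) = 2.43367 km/s.
Transfer-orbit speed at r₁ (vis-viva): v_a = √[μ(2/r₁ − 1/a_t)] = 1.09113 km/s.
First burn Δv₁ = |v_a − v₁| = 1.3425 km/s.
Circular speed at r₂: v₂ = √(μ/r₂) = 7.280475 km/s.
Transfer-orbit speed at r₂: v_p = √[μ(2/r₂ − 1/a_t)] = 9.765026 km/s.
Second burn Δv₂ = |v₂ − v_p| = 2.4846 km/s.
Δv = Δv₁ + Δv₂ = 1.3425 + 2.4846 = 3.827 km/s.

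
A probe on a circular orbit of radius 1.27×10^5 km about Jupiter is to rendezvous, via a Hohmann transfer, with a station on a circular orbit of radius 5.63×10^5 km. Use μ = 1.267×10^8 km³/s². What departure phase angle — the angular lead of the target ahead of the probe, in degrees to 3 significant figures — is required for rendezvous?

φ = 93.7°

The Hohmann ellipse has a_t = (r₁ + r₂)/2 = 3.450×10^5 km.
Transfer time t = π√(a_t³/μ) = 56560 s.
Target angular speed ω₂ = √(μ/r₂³) = 2.665×10^-5 rad/s.
Angle swept by the target during transfer: ω₂·t = 1.507 rad = 86.345°.
Arrival is 180° from departure on the ellipse, so φ = 180° − 86.345° = 93.7°.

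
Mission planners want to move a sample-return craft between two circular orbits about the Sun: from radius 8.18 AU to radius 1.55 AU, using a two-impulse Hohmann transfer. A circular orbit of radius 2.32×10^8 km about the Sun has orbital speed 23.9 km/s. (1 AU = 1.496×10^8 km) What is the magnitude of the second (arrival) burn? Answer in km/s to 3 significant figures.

From the circular-orbit relation v² = μ/r at r = 2.32×10^8 km: μ = v²r = (23.9)² × 2.32×10^8 = 1.32521×10^11 km³/s².
In km: r₁ = 8.18 × 1.496×10^8 = 1.223728×10^9 km; r₂ = 1.55 × 1.496×10^8 = 2.3188×10^8 km.
Transfer-ellipse semi-major axis a_t = (r₁ + r₂)/2 = (1.223728×10^9 + 2.3188×10^8)/2 = 7.27804×10^8 km.
Circular speed at r = 2.3188×10^8 km: v_c = √(μ/r) = 23.906 km/s.
Vis-viva on the transfer ellipse at r = 2.3188×10^8 km gives v_t = √[μ(2/r − 1/a_t)] = 30.999 km/s.
Δv₂ = |v_t − v_c| = |30.999 − 23.906| = 7.093 km/s.

Δv₂ = 7.09 km/s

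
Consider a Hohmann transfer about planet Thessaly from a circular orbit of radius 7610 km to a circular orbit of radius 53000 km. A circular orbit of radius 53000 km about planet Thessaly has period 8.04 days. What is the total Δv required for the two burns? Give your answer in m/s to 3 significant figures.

Δv = 647 m/s

From Kepler's third law T² = 4π²r³/μ at r = 53000 km, T = 8.04 days = 8.04 × 86400 s = 6.94656×10^5 s: μ = 4π²r³/T² = 12180.0 km³/s².
Transfer-ellipse semi-major axis a_t = (r₁ + r₂)/2 = (7610 + 53000)/2 = 30305 km.
At r₁ the circular-orbit speed is v₁ = √(μ/r₁) = 1.26512 km/s.
On the transfer ellipse at r₁, vis-viva gives v_p = √[μ(2/r₁ − 1/a_t)] = 1.67306 km/s.
First burn Δv₁ = |v_p − v₁| = 0.4079 km/s.
Circular speed at r₂: v₂ = √(μ/r₂) = 0.4794 km/s.
Transfer-orbit speed at r₂: v_a = √[μ(2/r₂ − 1/a_t)] = 0.2402 km/s.
Second burn Δv₂ = |v₂ − v_a| = 0.2392 km/s.
Total Δv = Δv₁ + Δv₂ = 0.6471 km/s.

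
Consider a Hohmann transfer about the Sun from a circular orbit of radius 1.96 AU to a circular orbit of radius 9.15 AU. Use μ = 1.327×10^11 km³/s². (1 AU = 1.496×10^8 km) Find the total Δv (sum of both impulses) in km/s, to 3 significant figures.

In km: r₁ = 1.96 × 1.496×10^8 = 2.93216×10^8 km; r₂ = 9.15 × 1.496×10^8 = 1.36884×10^9 km.
Transfer-ellipse semi-major axis a_t = (r₁ + r₂)/2 = (2.93216×10^8 + 1.36884×10^9)/2 = 8.31028×10^8 km.
Circular speed at r₁: v₁ = √(μ/r₁) = √(1.327×10^11/2.93216×10^8) = 21.274 km/s.
On the transfer ellipse at r₁, vis-viva equation gives v_p = √[μ(2/r₁ − 1/a_t)] = 27.303 km/s.
First burn Δv₁ = |v_p − v₁| = 6.029 km/s.
Circular speed at r₂: v₂ = √(μ/r₂) = 9.846 km/s.
Transfer-orbit speed at r₂: v_a = √[μ(2/r₂ − 1/a_t)] = 5.849 km/s.
Second burn Δv₂ = |v₂ − v_a| = 3.997 km/s.
Δv = Δv₁ + Δv₂ = 6.029 + 3.997 = 10.03 km/s.

Δv = 10.0 km/s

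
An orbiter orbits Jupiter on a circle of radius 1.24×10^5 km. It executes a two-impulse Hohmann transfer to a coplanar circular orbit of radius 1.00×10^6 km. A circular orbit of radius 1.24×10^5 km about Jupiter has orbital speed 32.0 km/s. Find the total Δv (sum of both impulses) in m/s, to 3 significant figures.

Δv = 16700 m/s

From the circular-orbit relation v² = μ/r at r = 1.24×10^5 km: μ = v²r = (32.0)² × 1.24×10^5 = 1.26976×10^8 km³/s².
Semi-major axis of the transfer orbit: a_t = (1.240×10^5 + 1.000×10^6)/2 = 5.620×10^5 km.
Circular speed at r₁: v₁ = √(μ/r₁) = √(1.26976×10^8/1.240×10^5) = 32.000 km/s.
Transfer-orbit speed at r₁ (v² = μ(2/r − 1/a)): v_p = √[μ(2/r₁ − 1/a_t)] = 42.686 km/s.
First burn Δv₁ = |v_p − v₁| = 10.686 km/s.
At r₂, v₂ = √(μ/r₂) = 11.26836 km/s.
Transfer-orbit speed at r₂: v_a = √[μ(2/r₂ − 1/a_t)] = 5.293020 km/s.
Second burn Δv₂ = |v₂ − v_a| = 5.9753 km/s.
Δv = Δv₁ + Δv₂ = 10.686 + 5.9753 = 16.66 km/s.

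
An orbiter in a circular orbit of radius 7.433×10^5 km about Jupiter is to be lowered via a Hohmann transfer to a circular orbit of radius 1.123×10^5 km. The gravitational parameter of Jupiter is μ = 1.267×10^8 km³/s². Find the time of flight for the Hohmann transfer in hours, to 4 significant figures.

Transfer-ellipse semi-major axis a_t = (r₁ + r₂)/2 = (7.433×10^5 + 1.123×10^5)/2 = 4.278×10^5 km.
Transfer time t = π√(a_t³/μ) = π√((4.278×10^5)³ / 1.267×10^8) = 78090 s.
Converting: 78090 s ÷ 3600 s/hour = 21.69 hours.

t = 21.69 hours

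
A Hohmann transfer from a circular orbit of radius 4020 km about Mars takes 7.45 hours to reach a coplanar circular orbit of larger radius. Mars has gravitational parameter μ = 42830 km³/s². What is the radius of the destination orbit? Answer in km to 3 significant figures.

r₂ = 25200 km

Transfer time t = 7.45 hours = 26820 s, and t = π√(a_t³/μ).
So a_t = (μ t²/π²)^(1/3) = (42830 × (26820)² / π²)^(1/3) = 14615 km.
Since a_t = (r₁ + r₂)/2, r₂ = 2a_t − r₁ = 2×14615 − 4020 = 25210 km.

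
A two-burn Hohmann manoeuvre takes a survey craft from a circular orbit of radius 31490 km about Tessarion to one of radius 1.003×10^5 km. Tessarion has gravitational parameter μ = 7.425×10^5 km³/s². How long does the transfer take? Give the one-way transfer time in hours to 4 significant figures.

t = 17.13 hours

Transfer-ellipse semi-major axis a_t = (r₁ + r₂)/2 = (31490 + 1.003×10^5)/2 = 65895 km.
Transfer time t = π√(a_t³/μ) = π√((65895)³ / 7.425×10^5) = 61670 s.
Converting: 61670 s ÷ 3600 s/hour = 17.13 hours.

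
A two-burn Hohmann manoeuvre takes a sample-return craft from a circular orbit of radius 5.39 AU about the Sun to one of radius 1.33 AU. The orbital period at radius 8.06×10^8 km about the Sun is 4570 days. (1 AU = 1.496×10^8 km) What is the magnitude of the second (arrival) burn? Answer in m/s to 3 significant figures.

Δv₂ = 6880 m/s

From Kepler's third law T² = 4π²r³/μ at r = 8.06×10^8 km, T = 4570 days = 4570 × 86400 s = 3.94848×10^8 s: μ = 4π²r³/T² = 1.32588×10^11 km³/s².
In km: r₁ = 5.39 × 1.496×10^8 = 8.06344×10^8 km; r₂ = 1.33 × 1.496×10^8 = 1.98968×10^8 km.
Transfer-ellipse semi-major axis a_t = (r₁ + r₂)/2 = (8.06344×10^8 + 1.98968×10^8)/2 = 5.02656×10^8 km.
Circular speed at r = 1.98968×10^8 km: v_c = √(μ/r) = 25.814 km/s.
Transfer-orbit speed at the same r (vis-viva, a = a_t): v_t = √[μ(2/r − 1/a_t)] = 32.695 km/s.
Δv₂ = |v_t − v_c| = |32.695 − 25.814| = 6.881 km/s.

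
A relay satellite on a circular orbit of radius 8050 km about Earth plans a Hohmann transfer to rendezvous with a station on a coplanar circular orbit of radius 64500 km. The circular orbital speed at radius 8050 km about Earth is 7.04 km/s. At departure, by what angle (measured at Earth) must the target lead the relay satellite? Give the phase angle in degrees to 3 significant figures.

φ = 104°

From the circular-orbit relation v² = μ/r at r = 8050 km: μ = v²r = (7.04)² × 8050 = 3.98971×10^5 km³/s².
Semi-major axis of the transfer orbit: a_t = (8050 + 64500)/2 = 36275 km.
Transfer time t = π√(a_t³/μ) = 34360 s.
Target angular speed ω₂ = √(μ/r₂³) = 3.856×10^-5 rad/s.
Angle swept by the target during transfer: ω₂·t = 1.325 rad = 75.92°.
Arrival is 180° from departure on the ellipse, so φ = 180° − 75.92° = 104°.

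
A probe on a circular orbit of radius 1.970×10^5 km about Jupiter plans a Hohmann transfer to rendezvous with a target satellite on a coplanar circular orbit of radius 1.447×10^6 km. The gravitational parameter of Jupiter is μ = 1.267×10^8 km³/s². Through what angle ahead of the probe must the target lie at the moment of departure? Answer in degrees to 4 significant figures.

Transfer-ellipse semi-major axis a_t = (r₁ + r₂)/2 = (1.970×10^5 + 1.447×10^6)/2 = 8.220×10^5 km.
Transfer time t = π√(a_t³/μ) = 2.080×10^5 s.
Target angular speed ω₂ = √(μ/r₂³) = 6.467×10^-6 rad/s.
Angle swept by the target during transfer: ω₂·t = 1.3451 rad = 77.07°.
Arrival is 180° from departure on the ellipse, so φ = 180° − 77.07° = 102.9°.

φ = 102.9°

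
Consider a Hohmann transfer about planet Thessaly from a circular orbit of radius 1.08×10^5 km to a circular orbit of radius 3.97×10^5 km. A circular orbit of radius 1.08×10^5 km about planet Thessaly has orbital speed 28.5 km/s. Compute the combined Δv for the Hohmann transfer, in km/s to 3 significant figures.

From the circular-orbit relation v² = μ/r at r = 1.08×10^5 km: μ = v²r = (28.5)² × 1.08×10^5 = 8.77230×10^7 km³/s².
Transfer-ellipse semi-major axis a_t = (r₁ + r₂)/2 = (1.080×10^5 + 3.970×10^5)/2 = 2.525×10^5 km.
At r₁ the circular-orbit speed is v₁ = √(μ/r₁) = 28.500 km/s.
Transfer-orbit speed at r₁ (vis-viva equation): v_p = √[μ(2/r₁ − 1/a_t)] = 35.736 km/s.
First burn Δv₁ = |v_p − v₁| = 7.236 km/s.
At r₂, v₂ = √(μ/r₂) = 14.865 km/s.
Transfer-orbit speed at r₂: v_a = √[μ(2/r₂ − 1/a_t)] = 9.7217 km/s.
Second burn Δv₂ = |v₂ − v_a| = 5.143 km/s.
Total Δv = Δv₁ + Δv₂ = 12.38 km/s.

Δv = 12.4 km/s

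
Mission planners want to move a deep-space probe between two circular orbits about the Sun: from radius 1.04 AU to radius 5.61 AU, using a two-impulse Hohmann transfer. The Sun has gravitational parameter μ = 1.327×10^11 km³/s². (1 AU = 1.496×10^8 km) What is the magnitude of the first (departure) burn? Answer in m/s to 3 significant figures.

Δv₁ = 8730 m/s

In km: r₁ = 1.04 × 1.496×10^8 = 1.55584×10^8 km; r₂ = 5.61 × 1.496×10^8 = 8.39256×10^8 km.
The Hohmann ellipse has a_t = (r₁ + r₂)/2 = 4.9742×10^8 km.
Circular speed at r = 1.55584×10^8 km: v_c = √(μ/r) = 29.20 km/s.
Vis-viva on the transfer ellipse at r = 1.55584×10^8 km gives v_t = √[μ(2/r − 1/a_t)] = 37.93 km/s.
Δv₁ = |v_t − v_c| = |37.93 − 29.20| = 8.730 km/s.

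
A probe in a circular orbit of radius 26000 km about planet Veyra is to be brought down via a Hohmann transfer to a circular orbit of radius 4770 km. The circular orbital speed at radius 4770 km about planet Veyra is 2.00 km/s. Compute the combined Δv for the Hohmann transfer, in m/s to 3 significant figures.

From the circular-orbit relation v² = μ/r at r = 4770 km: μ = v²r = (2.00)² × 4770 = 19080.0 km³/s².
Semi-major axis of the transfer orbit: a_t = (26000 + 4770)/2 = 15385 km.
At r₁ the circular-orbit speed is v₁ = √(μ/r₁) = 0.856648 km/s.
On the transfer ellipse at r₁, vis-viva equation gives v_a = √[μ(2/r₁ − 1/a_t)] = 0.476994 km/s.
First burn Δv₁ = |v_a − v₁| = 0.37965 km/s.
At r₂, v₂ = √(μ/r₂) = 2.00000 km/s.
Transfer-orbit speed at r₂: v_p = √[μ(2/r₂ − 1/a_t)] = 2.59997 km/s.
Second burn Δv₂ = |v₂ − v_p| = 0.59997 km/s.
Δv = Δv₁ + Δv₂ = 0.37965 + 0.59997 = 0.9796 km/s.

Δv = 980 m/s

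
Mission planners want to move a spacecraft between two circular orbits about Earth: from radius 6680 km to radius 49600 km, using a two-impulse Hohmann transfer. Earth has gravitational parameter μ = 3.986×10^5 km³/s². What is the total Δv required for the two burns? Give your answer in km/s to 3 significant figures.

Semi-major axis of the transfer orbit: a_t = (6680 + 49600)/2 = 28140 km.
At r₁ the circular-orbit speed is v₁ = √(μ/r₁) = 7.7247 km/s.
On the transfer ellipse at r₁, vis-viva equation gives v_p = √[μ(2/r₁ − 1/a_t)] = 10.256 km/s.
First burn Δv₁ = |v_p − v₁| = 2.531 km/s.
Circular speed at r₂: v₂ = √(μ/r₂) = 2.835 km/s.
Transfer-orbit speed at r₂: v_a = √[μ(2/r₂ − 1/a_t)] = 1.381 km/s.
Second burn Δv₂ = |v₂ − v_a| = 1.454 km/s.
Total Δv = Δv₁ + Δv₂ = 3.985 km/s.

Δv = 3.98 km/s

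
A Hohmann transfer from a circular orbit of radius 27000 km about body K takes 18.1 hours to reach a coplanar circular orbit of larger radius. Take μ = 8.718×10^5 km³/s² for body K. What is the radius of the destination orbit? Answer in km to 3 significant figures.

Transfer time t = 18.1 hours = 65160 s, and t = π√(a_t³/μ).
So a_t = (μ t²/π²)^(1/3) = (8.718×10^5 × (65160)² / π²)^(1/3) = 72115 km.
Since a_t = (r₁ + r₂)/2, r₂ = 2a_t − r₁ = 2×72115 − 27000 = 1.1723×10^5 km.

r₂ = 1.17×10^5 km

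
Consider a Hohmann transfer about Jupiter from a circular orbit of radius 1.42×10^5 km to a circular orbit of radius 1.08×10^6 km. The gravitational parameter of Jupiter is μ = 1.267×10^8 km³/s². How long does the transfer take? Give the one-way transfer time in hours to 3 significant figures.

The Hohmann ellipse has a_t = (r₁ + r₂)/2 = 6.110×10^5 km.
Half the transfer-orbit period gives t = π√(a_t³/μ) = 1.333×10^5 s.
Converting: 1.333×10^5 s ÷ 3600 s/hour = 37.0 hours.

t = 37.0 hours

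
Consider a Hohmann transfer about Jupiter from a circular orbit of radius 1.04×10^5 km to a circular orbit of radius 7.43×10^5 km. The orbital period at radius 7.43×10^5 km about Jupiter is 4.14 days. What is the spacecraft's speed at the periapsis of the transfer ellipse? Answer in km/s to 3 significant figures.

From Kepler's third law T² = 4π²r³/μ at r = 7.43×10^5 km, T = 4.14 days = 4.14 × 86400 s = 3.57696×10^5 s: μ = 4π²r³/T² = 1.26560×10^8 km³/s².
The Hohmann ellipse has a_t = (r₁ + r₂)/2 = 4.235×10^5 km.
At periapsis, r = 1.040×10^5 km.
Applying v² = μ(2/r − 1/a_t): v = 46.21 km/s.

v = 46.2 km/s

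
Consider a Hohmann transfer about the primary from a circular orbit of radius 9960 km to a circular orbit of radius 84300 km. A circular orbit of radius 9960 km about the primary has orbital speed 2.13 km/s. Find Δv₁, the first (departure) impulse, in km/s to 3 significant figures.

From the circular-orbit relation v² = μ/r at r = 9960 km: μ = v²r = (2.13)² × 9960 = 45187.5 km³/s².
Semi-major axis of the transfer orbit: a_t = (9960 + 84300)/2 = 47130 km.
On the circular orbit at r = 9960 km, v_c = √(μ/r) = 2.1300 km/s.
Vis-viva on the transfer ellipse at r = 9960 km gives v_t = √[μ(2/r − 1/a_t)] = 2.8487 km/s.
Δv₁ = |v_t − v_c| = |2.8487 − 2.1300| = 0.7187 km/s.

Δv₁ = 0.719 km/s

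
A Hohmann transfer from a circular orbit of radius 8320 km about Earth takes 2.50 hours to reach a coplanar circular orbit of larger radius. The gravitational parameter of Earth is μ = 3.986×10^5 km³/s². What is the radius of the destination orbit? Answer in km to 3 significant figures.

Transfer time t = 2.50 hours = 9000 s, and t = π√(a_t³/μ).
So a_t = (μ t²/π²)^(1/3) = (3.986×10^5 × (9000)² / π²)^(1/3) = 14845 km.
Since a_t = (r₁ + r₂)/2, r₂ = 2a_t − r₁ = 2×14845 − 8320 = 21370 km.

r₂ = 21400 km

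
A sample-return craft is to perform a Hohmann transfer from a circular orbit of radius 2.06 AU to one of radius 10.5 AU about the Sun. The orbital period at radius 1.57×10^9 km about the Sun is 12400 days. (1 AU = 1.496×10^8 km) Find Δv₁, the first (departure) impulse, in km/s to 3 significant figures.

Δv₁ = 6.09 km/s

From Kepler's third law T² = 4π²r³/μ at r = 1.57×10^9 km, T = 12400 days = 12400 × 86400 s = 1.07136×10^9 s: μ = 4π²r³/T² = 1.33103×10^11 km³/s².
In km: r₁ = 2.06 × 1.496×10^8 = 3.08176×10^8 km; r₂ = 10.5 × 1.496×10^8 = 1.5708×10^9 km.
Semi-major axis of the transfer orbit: a_t = (3.08176×10^8 + 1.5708×10^9)/2 = 9.39488×10^8 km.
Circular speed at r = 3.08176×10^8 km: v_c = √(μ/r) = 20.78 km/s.
Vis-viva on the transfer ellipse at r = 3.08176×10^8 km gives v_t = √[μ(2/r − 1/a_t)] = 26.87 km/s.
Δv₁ = |v_t − v_c| = |26.87 − 20.78| = 6.090 km/s.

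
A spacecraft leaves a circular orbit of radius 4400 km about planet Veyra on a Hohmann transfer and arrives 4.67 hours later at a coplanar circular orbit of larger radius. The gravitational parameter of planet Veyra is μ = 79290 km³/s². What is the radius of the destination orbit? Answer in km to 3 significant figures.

r₂ = 21900 km

Transfer time t = 4.67 hours = 16812 s, and t = π√(a_t³/μ).
So a_t = (μ t²/π²)^(1/3) = (79290 × (16812)² / π²)^(1/3) = 13144 km.
Since a_t = (r₁ + r₂)/2, r₂ = 2a_t − r₁ = 2×13144 − 4400 = 21888 km.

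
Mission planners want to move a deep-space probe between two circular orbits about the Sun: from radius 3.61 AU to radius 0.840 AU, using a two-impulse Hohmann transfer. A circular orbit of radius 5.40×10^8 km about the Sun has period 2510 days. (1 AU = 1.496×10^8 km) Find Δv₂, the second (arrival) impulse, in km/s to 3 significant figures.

From Kepler's third law T² = 4π²r³/μ at r = 5.40×10^8 km, T = 2510 days = 2510 × 86400 s = 2.16864×10^8 s: μ = 4π²r³/T² = 1.32180×10^11 km³/s².
In km: r₁ = 3.61 × 1.496×10^8 = 5.40056×10^8 km; r₂ = 0.840 × 1.496×10^8 = 1.25664×10^8 km.
Transfer-ellipse semi-major axis a_t = (r₁ + r₂)/2 = (5.40056×10^8 + 1.25664×10^8)/2 = 3.3286×10^8 km.
Circular speed at r = 1.25664×10^8 km: v_c = √(μ/r) = 32.432 km/s.
Transfer-orbit speed at the same r (vis-viva, a = a_t): v_t = √[μ(2/r − 1/a_t)] = 41.311 km/s.
Δv₂ = |v_t − v_c| = |41.311 − 32.432| = 8.879 km/s.

Δv₂ = 8.88 km/s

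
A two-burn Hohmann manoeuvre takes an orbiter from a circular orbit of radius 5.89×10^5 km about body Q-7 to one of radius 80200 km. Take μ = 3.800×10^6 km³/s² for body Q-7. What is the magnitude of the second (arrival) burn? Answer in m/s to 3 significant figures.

Δv₂ = 2250 m/s

Semi-major axis of the transfer orbit: a_t = (5.890×10^5 + 80200)/2 = 3.346×10^5 km.
Circular speed at r = 80200 km: v_c = √(μ/r) = 6.8834 km/s.
Vis-viva on the transfer ellipse at r = 80200 km gives v_t = √[μ(2/r − 1/a_t)] = 9.1327 km/s.
Δv₂ = |v_t − v_c| = |9.1327 − 6.8834| = 2.249 km/s.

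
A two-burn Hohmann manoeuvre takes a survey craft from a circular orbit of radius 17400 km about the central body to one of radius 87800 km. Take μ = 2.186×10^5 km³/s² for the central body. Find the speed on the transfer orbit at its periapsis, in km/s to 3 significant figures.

v = 4.58 km/s

The Hohmann ellipse has a_t = (r₁ + r₂)/2 = 52600 km.
The periapsis of the transfer ellipse is at r = 17400 km.
Vis-viva: v = √[μ(2/r − 1/a_t)] = √[2.186×10^5 × (2/17400 − 1/52600)] = 4.579 km/s.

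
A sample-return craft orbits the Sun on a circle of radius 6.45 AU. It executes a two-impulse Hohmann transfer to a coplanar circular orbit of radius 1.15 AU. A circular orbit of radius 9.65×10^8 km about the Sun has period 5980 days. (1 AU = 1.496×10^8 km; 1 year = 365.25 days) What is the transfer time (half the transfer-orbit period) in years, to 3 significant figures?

From Kepler's third law T² = 4π²r³/μ at r = 9.65×10^8 km, T = 5980 days = 5980 × 86400 s = 5.16672×10^8 s: μ = 4π²r³/T² = 1.32896×10^11 km³/s².
In km: r₁ = 6.45 × 1.496×10^8 = 9.6492×10^8 km; r₂ = 1.15 × 1.496×10^8 = 1.7204×10^8 km.
The Hohmann ellipse has a_t = (r₁ + r₂)/2 = 5.6848×10^8 km.
By Kepler's third law the transfer-orbit period is T = 2π√(a_t³/μ), so t = T/2 = 1.168×10^8 s.
Converting: 1.168×10^8 s ÷ 3.15576×10^7 s/year (365.25 × 86400) = 3.70 years.

t = 3.70 years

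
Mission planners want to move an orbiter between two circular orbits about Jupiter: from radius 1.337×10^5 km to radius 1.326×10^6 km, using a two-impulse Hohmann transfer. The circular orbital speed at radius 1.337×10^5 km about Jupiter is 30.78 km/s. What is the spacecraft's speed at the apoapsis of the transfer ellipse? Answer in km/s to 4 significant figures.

From the circular-orbit relation v² = μ/r at r = 1.337×10^5 km: μ = v²r = (30.78)² × 1.337×10^5 = 1.26669×10^8 km³/s².
Semi-major axis of the transfer orbit: a_t = (1.337×10^5 + 1.326×10^6)/2 = 7.2985×10^5 km.
The apoapsis of the transfer ellipse is at r = 1.326×10^6 km.
From the vis-viva equation, v = √[μ(2/r − 1/a_t)] = 4.183 km/s.

v = 4.183 km/s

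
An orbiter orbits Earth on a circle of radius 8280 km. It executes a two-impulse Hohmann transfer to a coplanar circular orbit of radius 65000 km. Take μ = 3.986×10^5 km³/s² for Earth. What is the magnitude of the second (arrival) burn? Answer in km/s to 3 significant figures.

Δv₂ = 1.30 km/s

Semi-major axis of the transfer orbit: a_t = (8280 + 65000)/2 = 36640 km.
Circular speed at r = 65000 km: v_c = √(μ/r) = 2.476 km/s.
Transfer-orbit speed at the same r (vis-viva, a = a_t): v_t = √[μ(2/r − 1/a_t)] = 1.177 km/s.
Δv₂ = |v_t − v_c| = |1.177 − 2.476| = 1.299 km/s.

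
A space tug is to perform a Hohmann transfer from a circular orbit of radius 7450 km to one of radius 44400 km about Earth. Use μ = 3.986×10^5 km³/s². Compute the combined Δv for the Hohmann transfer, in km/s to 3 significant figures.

Δv = 3.65 km/s

Transfer-ellipse semi-major axis a_t = (r₁ + r₂)/2 = (7450 + 44400)/2 = 25925 km.
Circular speed at r₁: v₁ = √(μ/r₁) = √(3.986×10^5/7450) = 7.3146 km/s.
On the transfer ellipse at r₁, v² = μ(2/r − 1/a) gives v_p = √[μ(2/r₁ − 1/a_t)] = 9.5724 km/s.
First burn Δv₁ = |v_p − v₁| = 2.258 km/s.
At r₂, v₂ = √(μ/r₂) = 2.996 km/s.
Transfer-orbit speed at r₂: v_a = √[μ(2/r₂ − 1/a_t)] = 1.606 km/s.
Second burn Δv₂ = |v₂ − v_a| = 1.390 km/s.
Δv = Δv₁ + Δv₂ = 2.258 + 1.390 = 3.648 km/s.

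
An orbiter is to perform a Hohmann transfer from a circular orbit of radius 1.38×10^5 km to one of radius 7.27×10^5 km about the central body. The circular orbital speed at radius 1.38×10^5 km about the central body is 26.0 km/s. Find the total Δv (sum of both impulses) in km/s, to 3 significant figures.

From the circular-orbit relation v² = μ/r at r = 1.38×10^5 km: μ = v²r = (26.0)² × 1.38×10^5 = 9.32880×10^7 km³/s².
Semi-major axis of the transfer orbit: a_t = (1.380×10^5 + 7.270×10^5)/2 = 4.325×10^5 km.
Circular speed at r₁: v₁ = √(μ/r₁) = √(9.32880×10^7/1.380×10^5) = 26.000 km/s.
On the transfer ellipse at r₁, v² = μ(2/r − 1/a) gives v_p = √[μ(2/r₁ − 1/a_t)] = 33.709 km/s.
First burn Δv₁ = |v_p − v₁| = 7.709 km/s.
Circular speed at r₂: v₂ = √(μ/r₂) = 11.328 km/s.
Transfer-orbit speed at r₂: v_a = √[μ(2/r₂ − 1/a_t)] = 6.3987 km/s.
Second burn Δv₂ = |v₂ − v_a| = 4.929 km/s.
Δv = Δv₁ + Δv₂ = 7.709 + 4.929 = 12.64 km/s.

Δv = 12.6 km/s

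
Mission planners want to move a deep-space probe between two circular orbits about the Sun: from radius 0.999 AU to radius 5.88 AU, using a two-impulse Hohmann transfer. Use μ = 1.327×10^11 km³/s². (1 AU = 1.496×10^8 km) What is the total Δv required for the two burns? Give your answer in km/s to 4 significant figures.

In km: r₁ = 0.999 × 1.496×10^8 = 1.494504×10^8 km; r₂ = 5.88 × 1.496×10^8 = 8.79648×10^8 km.
The Hohmann ellipse has a_t = (r₁ + r₂)/2 = 5.145492×10^8 km.
Circular speed at r₁: v₁ = √(μ/r₁) = √(1.327×10^11/1.494504×10^8) = 29.798 km/s.
Transfer-orbit speed at r₁ (vis-viva): v_p = √[μ(2/r₁ − 1/a_t)] = 38.961 km/s.
First burn Δv₁ = |v_p − v₁| = 9.163 km/s.
Circular speed at r₂: v₂ = √(μ/r₂) = 12.282 km/s.
Transfer-orbit speed at r₂: v_a = √[μ(2/r₂ − 1/a_t)] = 6.6194 km/s.
Second burn Δv₂ = |v₂ − v_a| = 5.663 km/s.
Total Δv = Δv₁ + Δv₂ = 14.83 km/s.

Δv = 14.83 km/s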